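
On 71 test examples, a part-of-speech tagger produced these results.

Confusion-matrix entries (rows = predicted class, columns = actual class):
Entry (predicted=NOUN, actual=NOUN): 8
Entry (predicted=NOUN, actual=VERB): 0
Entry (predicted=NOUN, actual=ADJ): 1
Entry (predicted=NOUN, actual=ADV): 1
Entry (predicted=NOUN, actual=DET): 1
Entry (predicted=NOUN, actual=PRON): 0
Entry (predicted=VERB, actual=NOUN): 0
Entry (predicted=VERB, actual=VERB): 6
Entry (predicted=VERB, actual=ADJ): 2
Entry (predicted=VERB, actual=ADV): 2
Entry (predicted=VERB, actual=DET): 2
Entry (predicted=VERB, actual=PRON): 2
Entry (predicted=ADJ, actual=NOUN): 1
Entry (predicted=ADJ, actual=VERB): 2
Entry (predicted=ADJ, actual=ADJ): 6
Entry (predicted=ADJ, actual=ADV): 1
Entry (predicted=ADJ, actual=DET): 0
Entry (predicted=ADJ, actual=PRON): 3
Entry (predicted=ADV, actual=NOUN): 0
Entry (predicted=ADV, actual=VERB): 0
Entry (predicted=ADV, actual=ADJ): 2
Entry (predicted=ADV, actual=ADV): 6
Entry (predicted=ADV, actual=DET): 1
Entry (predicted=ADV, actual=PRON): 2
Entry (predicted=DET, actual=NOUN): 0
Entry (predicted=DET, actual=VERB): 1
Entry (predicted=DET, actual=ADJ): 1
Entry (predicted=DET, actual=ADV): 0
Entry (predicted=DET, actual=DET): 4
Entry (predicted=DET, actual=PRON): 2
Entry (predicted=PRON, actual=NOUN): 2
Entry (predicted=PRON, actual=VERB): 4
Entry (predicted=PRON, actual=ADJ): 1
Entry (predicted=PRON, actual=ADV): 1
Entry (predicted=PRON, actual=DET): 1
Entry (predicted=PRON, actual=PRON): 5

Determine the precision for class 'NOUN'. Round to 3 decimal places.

precision = TP/(TP+FP).
NOUN: TP=8, FP=0+1+1+1+0=3 → 8/11 = 0.7273

0.727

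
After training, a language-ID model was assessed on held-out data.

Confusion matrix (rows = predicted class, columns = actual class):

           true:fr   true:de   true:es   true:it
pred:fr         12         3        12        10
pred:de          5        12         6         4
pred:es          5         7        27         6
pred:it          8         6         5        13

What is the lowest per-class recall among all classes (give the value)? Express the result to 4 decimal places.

Per-class recall (TP/(TP+FN)):
  fr: TP=12, FN=5+5+8=18 → 12/30 = 0.40000
  de: TP=12, FN=3+7+6=16 → 12/28 = 0.42857
  es: TP=27, FN=12+6+5=23 → 27/50 = 0.54000
  it: TP=13, FN=10+4+6=20 → 13/33 = 0.39394
Lowest is class 'it' with recall = 0.3939.

0.3939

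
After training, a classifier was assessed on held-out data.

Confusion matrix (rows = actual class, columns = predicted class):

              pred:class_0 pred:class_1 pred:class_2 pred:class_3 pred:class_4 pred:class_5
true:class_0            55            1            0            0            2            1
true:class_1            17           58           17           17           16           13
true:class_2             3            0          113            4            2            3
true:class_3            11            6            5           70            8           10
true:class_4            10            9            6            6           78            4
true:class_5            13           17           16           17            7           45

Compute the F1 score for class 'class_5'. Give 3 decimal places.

0.471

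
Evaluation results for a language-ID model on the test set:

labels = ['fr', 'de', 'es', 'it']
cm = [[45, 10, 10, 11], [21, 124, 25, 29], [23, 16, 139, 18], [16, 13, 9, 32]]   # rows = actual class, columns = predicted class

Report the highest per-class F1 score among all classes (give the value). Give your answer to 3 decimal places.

Per-class F1 score (2·TP/(2·TP+FP+FN)):
  fr: TP=45, FP=21+23+16=60, FN=10+10+11=31 → 90/181 = 0.4972
  de: TP=124, FP=10+16+13=39, FN=21+25+29=75 → 248/362 = 0.6851
  es: TP=139, FP=10+25+9=44, FN=23+16+18=57 → 278/379 = 0.7335
  it: TP=32, FP=11+29+18=58, FN=16+13+9=38 → 64/160 = 0.4000
Highest is class 'es' with F1 score = 0.734.

0.734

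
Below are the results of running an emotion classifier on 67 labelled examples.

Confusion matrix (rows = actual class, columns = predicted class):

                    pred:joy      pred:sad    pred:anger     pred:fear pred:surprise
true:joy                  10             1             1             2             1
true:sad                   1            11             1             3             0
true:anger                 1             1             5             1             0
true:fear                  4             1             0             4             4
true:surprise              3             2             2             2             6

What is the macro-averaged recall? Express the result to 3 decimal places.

0.537

Per-class recall (TP/(TP+FN)):
  joy: TP=10, FN=1+1+2+1=5 → 10/15 = 0.6667
  sad: TP=11, FN=1+1+3+0=5 → 11/16 = 0.6875
  anger: TP=5, FN=1+1+1+0=3 → 5/8 = 0.6250
  fear: TP=4, FN=4+1+0+4=9 → 4/13 = 0.3077
  surprise: TP=6, FN=3+2+2+2=9 → 6/15 = 0.4000
Macro-recall = mean = (0.6667 + 0.6875 + 0.6250 + 0.3077 + 0.4000) / 5 = 0.537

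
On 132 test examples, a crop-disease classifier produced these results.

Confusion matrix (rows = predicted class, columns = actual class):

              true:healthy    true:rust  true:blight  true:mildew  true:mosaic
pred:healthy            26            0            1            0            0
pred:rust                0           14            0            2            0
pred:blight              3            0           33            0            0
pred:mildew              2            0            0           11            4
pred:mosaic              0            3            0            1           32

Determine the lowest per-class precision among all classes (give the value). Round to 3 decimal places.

Per-class precision (TP/(TP+FP)):
  healthy: TP=26, FP=0+1+0+0=1 → 26/27 = 0.9630
  rust: TP=14, FP=0+0+2+0=2 → 14/16 = 0.8750
  blight: TP=33, FP=3+0+0+0=3 → 33/36 = 0.9167
  mildew: TP=11, FP=2+0+0+4=6 → 11/17 = 0.6471
  mosaic: TP=32, FP=0+3+0+1=4 → 32/36 = 0.8889
Lowest is class 'mildew' with precision = 0.647.

0.647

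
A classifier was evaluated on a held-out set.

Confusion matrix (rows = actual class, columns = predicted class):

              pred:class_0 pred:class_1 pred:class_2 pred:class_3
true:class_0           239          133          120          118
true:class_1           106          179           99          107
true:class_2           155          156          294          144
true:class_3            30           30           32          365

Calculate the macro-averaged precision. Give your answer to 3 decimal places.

0.462

Per-class precision (TP/(TP+FP)):
  class_0: TP=239, FP=106+155+30=291 → 239/530 = 0.4509
  class_1: TP=179, FP=133+156+30=319 → 179/498 = 0.3594
  class_2: TP=294, FP=120+99+32=251 → 294/545 = 0.5394
  class_3: TP=365, FP=118+107+144=369 → 365/734 = 0.4973
Macro-precision = mean = (0.4509 + 0.3594 + 0.5394 + 0.4973) / 4 = 0.462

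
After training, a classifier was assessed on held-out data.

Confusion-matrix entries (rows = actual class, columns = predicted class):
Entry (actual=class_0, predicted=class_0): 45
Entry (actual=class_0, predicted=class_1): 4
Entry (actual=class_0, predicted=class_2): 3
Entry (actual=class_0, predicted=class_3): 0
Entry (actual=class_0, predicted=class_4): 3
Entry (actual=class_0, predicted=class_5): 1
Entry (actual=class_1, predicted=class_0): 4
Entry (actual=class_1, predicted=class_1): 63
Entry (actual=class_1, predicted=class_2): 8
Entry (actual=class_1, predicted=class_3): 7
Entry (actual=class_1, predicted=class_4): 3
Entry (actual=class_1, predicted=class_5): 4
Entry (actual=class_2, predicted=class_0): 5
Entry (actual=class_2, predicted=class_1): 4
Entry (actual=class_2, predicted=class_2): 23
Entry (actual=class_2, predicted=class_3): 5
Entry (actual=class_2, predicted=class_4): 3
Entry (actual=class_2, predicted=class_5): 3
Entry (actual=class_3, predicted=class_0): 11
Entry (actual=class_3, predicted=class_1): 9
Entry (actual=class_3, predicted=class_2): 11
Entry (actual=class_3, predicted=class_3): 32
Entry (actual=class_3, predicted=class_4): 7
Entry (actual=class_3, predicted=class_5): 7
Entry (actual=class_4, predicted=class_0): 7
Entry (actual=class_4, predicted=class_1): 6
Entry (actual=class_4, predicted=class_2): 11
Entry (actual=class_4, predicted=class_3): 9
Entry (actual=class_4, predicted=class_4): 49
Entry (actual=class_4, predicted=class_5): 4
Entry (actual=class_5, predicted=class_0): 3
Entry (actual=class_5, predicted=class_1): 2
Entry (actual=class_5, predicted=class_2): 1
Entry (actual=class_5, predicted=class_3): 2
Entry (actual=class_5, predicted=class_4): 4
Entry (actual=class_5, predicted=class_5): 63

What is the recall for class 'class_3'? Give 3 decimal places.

Take TP from the diagonal, FP from the rest of the 'class_3' prediction marginal, FN from the rest of the 'class_3' actual marginal.
recall = TP/(TP+FN).
class_3: TP=32, FN=11+9+11+7+7=45 → 32/77 = 0.4156

0.416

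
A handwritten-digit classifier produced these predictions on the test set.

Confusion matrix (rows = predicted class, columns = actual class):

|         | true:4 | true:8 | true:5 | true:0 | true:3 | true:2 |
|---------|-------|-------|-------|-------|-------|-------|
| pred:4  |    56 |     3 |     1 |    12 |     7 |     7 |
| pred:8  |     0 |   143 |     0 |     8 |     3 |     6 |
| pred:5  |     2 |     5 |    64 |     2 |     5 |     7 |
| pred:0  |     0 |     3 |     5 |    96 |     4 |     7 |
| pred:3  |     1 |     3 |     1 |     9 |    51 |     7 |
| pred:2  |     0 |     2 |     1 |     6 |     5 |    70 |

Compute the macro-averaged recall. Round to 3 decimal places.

Per-class recall (TP/(TP+FN)):
  4: TP=56, FN=0+2+0+1+0=3 → 56/59 = 0.9492
  8: TP=143, FN=3+5+3+3+2=16 → 143/159 = 0.8994
  5: TP=64, FN=1+0+5+1+1=8 → 64/72 = 0.8889
  0: TP=96, FN=12+8+2+9+6=37 → 96/133 = 0.7218
  3: TP=51, FN=7+3+5+4+5=24 → 51/75 = 0.6800
  2: TP=70, FN=7+6+7+7+7=34 → 70/104 = 0.6731
Macro-recall = mean = (0.9492 + 0.8994 + 0.8889 + 0.7218 + 0.6800 + 0.6731) / 6 = 0.802

0.802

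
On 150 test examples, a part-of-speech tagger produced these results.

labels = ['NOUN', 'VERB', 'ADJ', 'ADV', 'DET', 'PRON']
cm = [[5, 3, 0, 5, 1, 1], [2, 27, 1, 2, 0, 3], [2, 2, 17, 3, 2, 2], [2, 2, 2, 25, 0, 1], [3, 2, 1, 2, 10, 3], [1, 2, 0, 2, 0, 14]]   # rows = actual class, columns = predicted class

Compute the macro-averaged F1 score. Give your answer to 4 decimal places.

0.6184

Per-class F1 score (2·TP/(2·TP+FP+FN)):
  NOUN: TP=5, FP=2+2+2+3+1=10, FN=3+0+5+1+1=10 → 10/30 = 0.33333
  VERB: TP=27, FP=3+2+2+2+2=11, FN=2+1+2+0+3=8 → 54/73 = 0.73973
  ADJ: TP=17, FP=0+1+2+1+0=4, FN=2+2+3+2+2=11 → 34/49 = 0.69388
  ADV: TP=25, FP=5+2+3+2+2=14, FN=2+2+2+0+1=7 → 50/71 = 0.70423
  DET: TP=10, FP=1+0+2+0+0=3, FN=3+2+1+2+3=11 → 20/34 = 0.58824
  PRON: TP=14, FP=1+3+2+1+3=10, FN=1+2+0+2+0=5 → 28/43 = 0.65116
Macro-F1 score = mean = (0.33333 + 0.73973 + 0.69388 + 0.70423 + 0.58824 + 0.65116) / 6 = 0.6184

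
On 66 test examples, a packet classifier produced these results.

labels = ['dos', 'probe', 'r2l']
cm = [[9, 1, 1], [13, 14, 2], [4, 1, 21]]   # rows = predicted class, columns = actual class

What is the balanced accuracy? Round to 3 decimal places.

0.699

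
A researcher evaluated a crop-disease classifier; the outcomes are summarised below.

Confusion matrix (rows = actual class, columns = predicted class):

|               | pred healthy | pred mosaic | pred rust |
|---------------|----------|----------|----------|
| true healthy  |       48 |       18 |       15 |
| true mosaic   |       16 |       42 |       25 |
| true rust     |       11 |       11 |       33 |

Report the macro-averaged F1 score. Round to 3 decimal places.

0.559

Per-class F1 score (2·TP/(2·TP+FP+FN)):
  healthy: TP=48, FP=16+11=27, FN=18+15=33 → 96/156 = 0.6154
  mosaic: TP=42, FP=18+11=29, FN=16+25=41 → 84/154 = 0.5455
  rust: TP=33, FP=15+25=40, FN=11+11=22 → 66/128 = 0.5156
Macro-F1 score = mean = (0.6154 + 0.5455 + 0.5156) / 3 = 0.559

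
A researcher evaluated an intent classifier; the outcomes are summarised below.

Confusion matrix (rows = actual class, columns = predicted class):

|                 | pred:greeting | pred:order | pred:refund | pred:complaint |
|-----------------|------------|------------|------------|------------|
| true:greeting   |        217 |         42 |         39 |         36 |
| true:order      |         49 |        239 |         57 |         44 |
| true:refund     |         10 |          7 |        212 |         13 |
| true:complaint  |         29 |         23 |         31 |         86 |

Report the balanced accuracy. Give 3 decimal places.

Balanced accuracy = mean of per-class recall.
  greeting: recall = 217/334 = 0.6497
  order: recall = 239/389 = 0.6144
  refund: recall = 212/242 = 0.8760
  complaint: recall = 86/169 = 0.5089
Mean = (0.6497 + 0.6144 + 0.8760 + 0.5089) / 4 = 0.662

0.662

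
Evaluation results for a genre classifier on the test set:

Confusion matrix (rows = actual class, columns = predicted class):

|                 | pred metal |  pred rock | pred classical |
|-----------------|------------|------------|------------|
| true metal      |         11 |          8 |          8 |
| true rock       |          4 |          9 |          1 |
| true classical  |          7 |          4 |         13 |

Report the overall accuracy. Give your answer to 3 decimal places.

Accuracy = trace / total = (11+9+13=33) / 65 = 33/65 = 0.508

0.508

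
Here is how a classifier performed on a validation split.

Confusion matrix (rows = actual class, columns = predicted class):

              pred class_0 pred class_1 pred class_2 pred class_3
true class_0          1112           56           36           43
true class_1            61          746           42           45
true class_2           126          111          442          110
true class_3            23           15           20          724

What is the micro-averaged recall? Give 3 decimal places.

0.815

Micro-averaging pools counts across classes: ΣTP=3024, ΣFP=688, ΣFN=688.
Micro-recall = TP/(TP+FN) on pooled counts = 0.815 (equals overall accuracy in single-label multiclass).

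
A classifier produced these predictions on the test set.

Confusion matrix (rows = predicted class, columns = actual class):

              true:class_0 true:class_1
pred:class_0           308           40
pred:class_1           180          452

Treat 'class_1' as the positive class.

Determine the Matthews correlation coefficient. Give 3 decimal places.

MCC = (TP·TN − FP·FN) / √((TP+FP)(TP+FN)(TN+FP)(TN+FN))
Numerator = 452·308 − 180·40 = 132016
Denominator = √(632·492·488·348) = √52805753856 = 229795.0257
MCC = 132016 / 229795.0257 = 0.574

0.574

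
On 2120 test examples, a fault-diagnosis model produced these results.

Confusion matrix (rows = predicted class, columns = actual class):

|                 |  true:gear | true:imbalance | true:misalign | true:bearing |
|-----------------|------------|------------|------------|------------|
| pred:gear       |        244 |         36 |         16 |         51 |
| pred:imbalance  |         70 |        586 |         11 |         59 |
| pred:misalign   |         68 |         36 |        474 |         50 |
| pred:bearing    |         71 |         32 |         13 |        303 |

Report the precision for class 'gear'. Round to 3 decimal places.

precision = TP/(TP+FP).
gear: TP=244, FP=36+16+51=103 → 244/347 = 0.7032

0.703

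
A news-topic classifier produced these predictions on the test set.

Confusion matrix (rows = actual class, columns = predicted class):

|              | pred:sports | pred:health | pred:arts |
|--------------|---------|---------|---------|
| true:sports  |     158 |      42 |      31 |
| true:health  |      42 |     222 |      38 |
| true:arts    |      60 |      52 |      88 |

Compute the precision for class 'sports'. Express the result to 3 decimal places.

One-vs-rest for 'sports': TP = diagonal; FP = other classes predicted 'sports'; FN = 'sports' predicted as other.
precision = TP/(TP+FP).
sports: TP=158, FP=42+60=102 → 158/260 = 0.6077

0.608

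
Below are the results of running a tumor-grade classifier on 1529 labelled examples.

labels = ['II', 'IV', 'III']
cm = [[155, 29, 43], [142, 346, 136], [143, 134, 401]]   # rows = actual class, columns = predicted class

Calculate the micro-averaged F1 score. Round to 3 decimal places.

Micro-averaging pools counts across classes: ΣTP=902, ΣFP=627, ΣFN=627.
Micro-F1 score = 2·TP/(2·TP+FP+FN) on pooled counts = 0.590 (equals overall accuracy in single-label multiclass).

0.590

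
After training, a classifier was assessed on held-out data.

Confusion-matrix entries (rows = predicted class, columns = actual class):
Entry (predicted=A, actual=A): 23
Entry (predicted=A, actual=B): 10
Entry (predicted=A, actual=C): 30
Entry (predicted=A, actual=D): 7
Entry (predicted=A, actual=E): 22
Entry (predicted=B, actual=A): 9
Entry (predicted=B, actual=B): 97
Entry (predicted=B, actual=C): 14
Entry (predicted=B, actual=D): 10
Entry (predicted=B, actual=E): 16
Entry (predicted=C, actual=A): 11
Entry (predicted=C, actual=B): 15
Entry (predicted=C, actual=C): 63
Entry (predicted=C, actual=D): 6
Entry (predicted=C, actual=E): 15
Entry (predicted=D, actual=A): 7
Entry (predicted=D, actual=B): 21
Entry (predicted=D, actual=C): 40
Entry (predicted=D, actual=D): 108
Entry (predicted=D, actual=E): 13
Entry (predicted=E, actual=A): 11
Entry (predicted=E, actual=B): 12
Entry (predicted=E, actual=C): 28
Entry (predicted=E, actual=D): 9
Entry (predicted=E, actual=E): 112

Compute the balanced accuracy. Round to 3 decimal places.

Balanced accuracy = mean of per-class recall.
  A: recall = 23/61 = 0.3770
  B: recall = 97/155 = 0.6258
  C: recall = 63/175 = 0.3600
  D: recall = 108/140 = 0.7714
  E: recall = 112/178 = 0.6292
Mean = (0.3770 + 0.6258 + 0.3600 + 0.7714 + 0.6292) / 5 = 0.553

0.553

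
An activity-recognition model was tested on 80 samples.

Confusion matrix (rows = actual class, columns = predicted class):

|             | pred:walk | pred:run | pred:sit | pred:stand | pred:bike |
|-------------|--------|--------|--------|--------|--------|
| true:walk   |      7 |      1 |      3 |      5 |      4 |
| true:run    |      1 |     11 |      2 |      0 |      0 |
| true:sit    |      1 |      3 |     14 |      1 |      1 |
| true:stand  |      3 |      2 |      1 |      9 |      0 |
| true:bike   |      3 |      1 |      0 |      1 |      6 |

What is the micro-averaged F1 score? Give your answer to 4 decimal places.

Micro-averaging pools counts across classes: ΣTP=47, ΣFP=33, ΣFN=33.
Micro-F1 score = 2·TP/(2·TP+FP+FN) on pooled counts = 0.5875 (equals overall accuracy in single-label multiclass).

0.5875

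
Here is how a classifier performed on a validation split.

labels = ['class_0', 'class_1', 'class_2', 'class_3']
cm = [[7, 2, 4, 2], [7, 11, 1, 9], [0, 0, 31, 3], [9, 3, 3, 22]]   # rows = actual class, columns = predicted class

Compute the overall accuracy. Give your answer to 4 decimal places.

Accuracy = trace / total = (7+11+31+22=71) / 114 = 71/114 = 0.6228

0.6228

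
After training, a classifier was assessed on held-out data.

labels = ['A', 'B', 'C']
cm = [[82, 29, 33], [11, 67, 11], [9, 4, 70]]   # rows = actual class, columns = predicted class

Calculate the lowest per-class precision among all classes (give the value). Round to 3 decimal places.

0.614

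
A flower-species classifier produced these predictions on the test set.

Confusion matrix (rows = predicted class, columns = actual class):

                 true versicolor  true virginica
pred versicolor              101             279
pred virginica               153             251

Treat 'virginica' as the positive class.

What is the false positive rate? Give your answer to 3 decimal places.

FPR = FP/(FP+TN) = 153/(153+101) = 0.602

0.602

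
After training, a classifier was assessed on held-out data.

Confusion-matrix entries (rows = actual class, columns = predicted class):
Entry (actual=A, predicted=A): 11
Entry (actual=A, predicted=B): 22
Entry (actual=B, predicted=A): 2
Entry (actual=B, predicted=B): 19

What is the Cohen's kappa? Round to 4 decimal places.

Observed agreement pₒ = trace/N = 30/54 = 0.55556
Expected agreement pₑ = Σ (rowᵢ·colᵢ)/N² = (33·13 + 21·41)/54² = 0.44239
κ = (pₒ − pₑ)/(1 − pₑ) = (0.55556 − 0.44239)/(1 − 0.44239) = 0.2030

0.2030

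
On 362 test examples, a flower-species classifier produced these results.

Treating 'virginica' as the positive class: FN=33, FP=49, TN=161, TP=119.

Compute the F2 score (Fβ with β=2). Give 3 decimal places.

0.767

Fβ = (1+β²)·TP / ((1+β²)·TP + β²·FN + FP), with β²=4
= 5·119 / (5·119 + 4·33 + 49) = 0.767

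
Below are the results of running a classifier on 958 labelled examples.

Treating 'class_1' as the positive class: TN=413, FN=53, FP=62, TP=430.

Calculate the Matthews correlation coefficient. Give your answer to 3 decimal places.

MCC = (TP·TN − FP·FN) / √((TP+FP)(TP+FN)(TN+FP)(TN+FN))
Numerator = 430·413 − 62·53 = 174304
Denominator = √(492·483·475·466) = √52600728600 = 229348.4872
MCC = 174304 / 229348.4872 = 0.760

0.760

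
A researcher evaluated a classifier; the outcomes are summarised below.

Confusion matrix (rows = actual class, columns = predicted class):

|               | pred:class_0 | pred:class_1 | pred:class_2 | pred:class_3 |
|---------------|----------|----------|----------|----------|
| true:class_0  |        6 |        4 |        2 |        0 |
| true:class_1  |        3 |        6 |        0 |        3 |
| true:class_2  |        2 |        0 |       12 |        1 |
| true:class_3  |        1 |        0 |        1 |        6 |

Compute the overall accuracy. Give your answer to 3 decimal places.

Accuracy = trace / total = (6+6+12+6=30) / 47 = 30/47 = 0.638

0.638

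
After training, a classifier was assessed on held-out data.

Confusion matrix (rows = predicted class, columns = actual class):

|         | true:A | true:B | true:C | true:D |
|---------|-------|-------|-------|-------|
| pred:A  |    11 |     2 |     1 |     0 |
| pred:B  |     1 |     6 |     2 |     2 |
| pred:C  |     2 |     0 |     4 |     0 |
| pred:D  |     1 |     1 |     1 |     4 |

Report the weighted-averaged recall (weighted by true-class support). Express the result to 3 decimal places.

0.658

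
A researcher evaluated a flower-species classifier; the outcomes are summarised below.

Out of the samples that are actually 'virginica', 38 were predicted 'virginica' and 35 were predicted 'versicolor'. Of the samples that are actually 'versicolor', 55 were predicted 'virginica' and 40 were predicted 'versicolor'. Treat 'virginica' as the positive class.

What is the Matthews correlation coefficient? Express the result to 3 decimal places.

-0.058

MCC = (TP·TN − FP·FN) / √((TP+FP)(TP+FN)(TN+FP)(TN+FN))
Numerator = 38·40 − 55·35 = -405
Denominator = √(93·73·95·75) = √48371625 = 6954.9712
MCC = -405 / 6954.9712 = -0.058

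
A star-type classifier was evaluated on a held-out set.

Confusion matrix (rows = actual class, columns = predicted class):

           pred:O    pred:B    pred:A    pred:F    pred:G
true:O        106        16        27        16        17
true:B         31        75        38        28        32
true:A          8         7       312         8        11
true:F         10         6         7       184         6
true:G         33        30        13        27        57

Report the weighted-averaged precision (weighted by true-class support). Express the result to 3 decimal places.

0.644

Per-class precision (TP/(TP+FP)):
  O: TP=106, FP=31+8+10+33=82 → 106/188 = 0.5638
  B: TP=75, FP=16+7+6+30=59 → 75/134 = 0.5597
  A: TP=312, FP=27+38+7+13=85 → 312/397 = 0.7859
  F: TP=184, FP=16+28+8+27=79 → 184/263 = 0.6996
  G: TP=57, FP=17+32+11+6=66 → 57/123 = 0.4634
Weighted-precision = Σ (supportᵢ/N)·precisionᵢ with N=1105: (182/1105)·0.5638 + (204/1105)·0.5597 + (346/1105)·0.7859 + (213/1105)·0.6996 + (160/1105)·0.4634 = 0.644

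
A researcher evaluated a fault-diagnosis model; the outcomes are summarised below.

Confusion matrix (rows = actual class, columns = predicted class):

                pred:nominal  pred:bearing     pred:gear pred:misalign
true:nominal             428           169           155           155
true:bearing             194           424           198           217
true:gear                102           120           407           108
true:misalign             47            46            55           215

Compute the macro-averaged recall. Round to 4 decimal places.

0.5067

Per-class recall (TP/(TP+FN)):
  nominal: TP=428, FN=169+155+155=479 → 428/907 = 0.47189
  bearing: TP=424, FN=194+198+217=609 → 424/1033 = 0.41045
  gear: TP=407, FN=102+120+108=330 → 407/737 = 0.55224
  misalign: TP=215, FN=47+46+55=148 → 215/363 = 0.59229
Macro-recall = mean = (0.47189 + 0.41045 + 0.55224 + 0.59229) / 4 = 0.5067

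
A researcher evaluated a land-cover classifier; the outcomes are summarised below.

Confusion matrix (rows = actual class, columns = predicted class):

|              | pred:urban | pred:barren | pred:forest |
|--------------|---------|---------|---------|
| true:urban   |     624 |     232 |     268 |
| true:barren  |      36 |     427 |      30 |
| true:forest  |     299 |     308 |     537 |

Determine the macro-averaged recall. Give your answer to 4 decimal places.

0.6302

Per-class recall (TP/(TP+FN)):
  urban: TP=624, FN=232+268=500 → 624/1124 = 0.55516
  barren: TP=427, FN=36+30=66 → 427/493 = 0.86613
  forest: TP=537, FN=299+308=607 → 537/1144 = 0.46941
Macro-recall = mean = (0.55516 + 0.86613 + 0.46941) / 3 = 0.6302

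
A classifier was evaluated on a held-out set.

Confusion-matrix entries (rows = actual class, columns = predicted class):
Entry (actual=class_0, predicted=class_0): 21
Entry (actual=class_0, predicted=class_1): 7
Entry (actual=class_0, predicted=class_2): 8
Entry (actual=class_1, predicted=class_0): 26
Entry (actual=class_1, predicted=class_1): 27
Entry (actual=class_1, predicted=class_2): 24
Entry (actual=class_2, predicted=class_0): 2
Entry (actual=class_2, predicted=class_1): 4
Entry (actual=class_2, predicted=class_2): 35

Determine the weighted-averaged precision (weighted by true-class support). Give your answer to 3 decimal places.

Per-class precision (TP/(TP+FP)):
  class_0: TP=21, FP=26+2=28 → 21/49 = 0.4286
  class_1: TP=27, FP=7+4=11 → 27/38 = 0.7105
  class_2: TP=35, FP=8+24=32 → 35/67 = 0.5224
Weighted-precision = Σ (supportᵢ/N)·precisionᵢ with N=154: (36/154)·0.4286 + (77/154)·0.7105 + (41/154)·0.5224 = 0.595

0.595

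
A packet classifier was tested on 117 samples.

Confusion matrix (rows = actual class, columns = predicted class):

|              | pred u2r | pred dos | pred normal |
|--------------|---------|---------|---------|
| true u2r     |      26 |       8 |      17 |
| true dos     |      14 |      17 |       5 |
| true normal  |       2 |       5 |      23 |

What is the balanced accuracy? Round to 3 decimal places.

0.583

Balanced accuracy = mean of per-class recall.
  u2r: recall = 26/51 = 0.5098
  dos: recall = 17/36 = 0.4722
  normal: recall = 23/30 = 0.7667
Mean = (0.5098 + 0.4722 + 0.7667) / 3 = 0.583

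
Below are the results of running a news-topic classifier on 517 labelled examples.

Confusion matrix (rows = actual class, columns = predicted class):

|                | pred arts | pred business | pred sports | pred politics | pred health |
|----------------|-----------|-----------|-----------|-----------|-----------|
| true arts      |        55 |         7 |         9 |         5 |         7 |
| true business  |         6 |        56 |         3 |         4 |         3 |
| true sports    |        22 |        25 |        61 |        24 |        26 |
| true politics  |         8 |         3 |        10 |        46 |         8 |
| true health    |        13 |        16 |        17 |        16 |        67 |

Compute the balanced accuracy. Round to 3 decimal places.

0.592

Balanced accuracy = mean of per-class recall.
  arts: recall = 55/83 = 0.6627
  business: recall = 56/72 = 0.7778
  sports: recall = 61/158 = 0.3861
  politics: recall = 46/75 = 0.6133
  health: recall = 67/129 = 0.5194
Mean = (0.6627 + 0.7778 + 0.3861 + 0.6133 + 0.5194) / 5 = 0.592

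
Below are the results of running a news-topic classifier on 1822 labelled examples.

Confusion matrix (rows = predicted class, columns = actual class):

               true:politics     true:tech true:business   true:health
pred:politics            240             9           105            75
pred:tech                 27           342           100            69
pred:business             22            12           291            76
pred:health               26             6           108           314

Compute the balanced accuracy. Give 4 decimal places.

Balanced accuracy = mean of per-class recall.
  politics: recall = 240/315 = 0.76190
  tech: recall = 342/369 = 0.92683
  business: recall = 291/604 = 0.48179
  health: recall = 314/534 = 0.58801
Mean = (0.76190 + 0.92683 + 0.48179 + 0.58801) / 4 = 0.6896

0.6896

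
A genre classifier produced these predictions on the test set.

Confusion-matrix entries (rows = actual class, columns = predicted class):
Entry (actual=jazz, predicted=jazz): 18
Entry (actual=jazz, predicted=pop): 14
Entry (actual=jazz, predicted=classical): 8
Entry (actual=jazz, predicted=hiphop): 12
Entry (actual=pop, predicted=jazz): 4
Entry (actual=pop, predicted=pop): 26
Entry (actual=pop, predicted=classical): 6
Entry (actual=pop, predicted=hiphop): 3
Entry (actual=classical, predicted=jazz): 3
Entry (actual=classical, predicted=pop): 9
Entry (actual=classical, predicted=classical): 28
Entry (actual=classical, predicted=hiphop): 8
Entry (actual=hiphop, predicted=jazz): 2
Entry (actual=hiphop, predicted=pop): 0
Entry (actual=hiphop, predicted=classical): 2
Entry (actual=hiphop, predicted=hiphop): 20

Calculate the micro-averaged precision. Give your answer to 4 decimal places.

Micro-averaging pools counts across classes: ΣTP=92, ΣFP=71, ΣFN=71.
Micro-precision = TP/(TP+FP) on pooled counts = 0.5644 (equals overall accuracy in single-label multiclass).

0.5644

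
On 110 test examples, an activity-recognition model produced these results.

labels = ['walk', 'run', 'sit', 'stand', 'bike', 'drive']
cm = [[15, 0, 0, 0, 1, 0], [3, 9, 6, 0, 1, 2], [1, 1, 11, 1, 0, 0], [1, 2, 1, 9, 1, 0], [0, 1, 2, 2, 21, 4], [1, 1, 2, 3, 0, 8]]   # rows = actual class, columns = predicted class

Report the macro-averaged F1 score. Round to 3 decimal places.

Per-class F1 score (2·TP/(2·TP+FP+FN)):
  walk: TP=15, FP=3+1+1+0+1=6, FN=0+0+0+1+0=1 → 30/37 = 0.8108
  run: TP=9, FP=0+1+2+1+1=5, FN=3+6+0+1+2=12 → 18/35 = 0.5143
  sit: TP=11, FP=0+6+1+2+2=11, FN=1+1+1+0+0=3 → 22/36 = 0.6111
  stand: TP=9, FP=0+0+1+2+3=6, FN=1+2+1+1+0=5 → 18/29 = 0.6207
  bike: TP=21, FP=1+1+0+1+0=3, FN=0+1+2+2+4=9 → 42/54 = 0.7778
  drive: TP=8, FP=0+2+0+0+4=6, FN=1+1+2+3+0=7 → 16/29 = 0.5517
Macro-F1 score = mean = (0.8108 + 0.5143 + 0.6111 + 0.6207 + 0.7778 + 0.5517) / 6 = 0.648

0.648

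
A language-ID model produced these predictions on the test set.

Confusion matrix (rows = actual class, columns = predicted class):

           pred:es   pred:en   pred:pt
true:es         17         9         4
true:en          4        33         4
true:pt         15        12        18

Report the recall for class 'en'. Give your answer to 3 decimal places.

0.805

Treat 'en' as positive and all other classes as negative.
recall = TP/(TP+FN).
en: TP=33, FN=4+4=8 → 33/41 = 0.8049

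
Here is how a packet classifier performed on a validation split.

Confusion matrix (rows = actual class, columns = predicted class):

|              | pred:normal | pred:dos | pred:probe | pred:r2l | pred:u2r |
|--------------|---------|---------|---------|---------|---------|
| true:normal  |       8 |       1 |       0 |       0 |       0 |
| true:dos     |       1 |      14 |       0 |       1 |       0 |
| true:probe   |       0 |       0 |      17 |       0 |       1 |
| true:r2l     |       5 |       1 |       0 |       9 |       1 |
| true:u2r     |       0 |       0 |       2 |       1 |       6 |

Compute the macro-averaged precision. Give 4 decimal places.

0.7819

Per-class precision (TP/(TP+FP)):
  normal: TP=8, FP=1+0+5+0=6 → 8/14 = 0.57143
  dos: TP=14, FP=1+0+1+0=2 → 14/16 = 0.87500
  probe: TP=17, FP=0+0+0+2=2 → 17/19 = 0.89474
  r2l: TP=9, FP=0+1+0+1=2 → 9/11 = 0.81818
  u2r: TP=6, FP=0+0+1+1=2 → 6/8 = 0.75000
Macro-precision = mean = (0.57143 + 0.87500 + 0.89474 + 0.81818 + 0.75000) / 5 = 0.7819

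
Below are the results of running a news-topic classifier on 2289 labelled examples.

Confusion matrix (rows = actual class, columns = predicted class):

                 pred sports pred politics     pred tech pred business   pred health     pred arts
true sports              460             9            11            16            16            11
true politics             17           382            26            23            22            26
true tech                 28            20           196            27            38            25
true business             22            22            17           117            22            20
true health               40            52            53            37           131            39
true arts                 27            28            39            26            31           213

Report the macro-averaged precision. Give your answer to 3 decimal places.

0.618

Per-class precision (TP/(TP+FP)):
  sports: TP=460, FP=17+28+22+40+27=134 → 460/594 = 0.7744
  politics: TP=382, FP=9+20+22+52+28=131 → 382/513 = 0.7446
  tech: TP=196, FP=11+26+17+53+39=146 → 196/342 = 0.5731
  business: TP=117, FP=16+23+27+37+26=129 → 117/246 = 0.4756
  health: TP=131, FP=16+22+38+22+31=129 → 131/260 = 0.5038
  arts: TP=213, FP=11+26+25+20+39=121 → 213/334 = 0.6377
Macro-precision = mean = (0.7744 + 0.7446 + 0.5731 + 0.4756 + 0.5038 + 0.6377) / 6 = 0.618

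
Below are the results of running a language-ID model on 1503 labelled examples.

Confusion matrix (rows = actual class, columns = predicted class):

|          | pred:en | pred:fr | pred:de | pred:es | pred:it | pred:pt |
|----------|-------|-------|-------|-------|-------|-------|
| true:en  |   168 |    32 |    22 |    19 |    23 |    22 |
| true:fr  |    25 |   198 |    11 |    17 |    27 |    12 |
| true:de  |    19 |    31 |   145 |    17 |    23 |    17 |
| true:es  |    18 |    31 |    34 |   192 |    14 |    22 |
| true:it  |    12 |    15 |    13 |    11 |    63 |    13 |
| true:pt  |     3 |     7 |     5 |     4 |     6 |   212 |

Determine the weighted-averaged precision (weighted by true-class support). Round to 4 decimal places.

0.6570

Per-class precision (TP/(TP+FP)):
  en: TP=168, FP=25+19+18+12+3=77 → 168/245 = 0.68571
  fr: TP=198, FP=32+31+31+15+7=116 → 198/314 = 0.63057
  de: TP=145, FP=22+11+34+13+5=85 → 145/230 = 0.63043
  es: TP=192, FP=19+17+17+11+4=68 → 192/260 = 0.73846
  it: TP=63, FP=23+27+23+14+6=93 → 63/156 = 0.40385
  pt: TP=212, FP=22+12+17+22+13=86 → 212/298 = 0.71141
Weighted-precision = Σ (supportᵢ/N)·precisionᵢ with N=1503: (286/1503)·0.68571 + (290/1503)·0.63057 + (252/1503)·0.63043 + (311/1503)·0.73846 + (127/1503)·0.40385 + (237/1503)·0.71141 = 0.6570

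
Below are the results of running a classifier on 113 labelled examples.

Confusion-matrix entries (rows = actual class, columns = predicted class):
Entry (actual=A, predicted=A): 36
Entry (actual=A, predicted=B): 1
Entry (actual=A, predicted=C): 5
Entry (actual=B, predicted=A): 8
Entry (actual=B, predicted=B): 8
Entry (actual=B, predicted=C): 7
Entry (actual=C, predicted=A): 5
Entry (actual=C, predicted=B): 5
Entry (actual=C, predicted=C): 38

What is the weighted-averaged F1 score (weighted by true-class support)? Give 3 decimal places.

0.712

Per-class F1 score (2·TP/(2·TP+FP+FN)):
  A: TP=36, FP=8+5=13, FN=1+5=6 → 72/91 = 0.7912
  B: TP=8, FP=1+5=6, FN=8+7=15 → 16/37 = 0.4324
  C: TP=38, FP=5+7=12, FN=5+5=10 → 76/98 = 0.7755
Weighted-F1 score = Σ (supportᵢ/N)·F1 scoreᵢ with N=113: (42/113)·0.7912 + (23/113)·0.4324 + (48/113)·0.7755 = 0.712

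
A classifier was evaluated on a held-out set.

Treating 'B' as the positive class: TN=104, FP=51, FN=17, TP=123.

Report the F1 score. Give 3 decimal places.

Precision = TP/(TP+FP) = 123/174 = 0.7069
Recall = TP/(TP+FN) = 123/140 = 0.8786
F1 = 2·TP/(2·TP+FP+FN) = 246/314 = 0.783

0.783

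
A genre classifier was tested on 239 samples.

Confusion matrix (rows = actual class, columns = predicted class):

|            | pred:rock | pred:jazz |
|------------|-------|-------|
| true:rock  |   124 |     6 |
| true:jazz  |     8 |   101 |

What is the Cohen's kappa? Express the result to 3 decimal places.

0.882

Observed agreement pₒ = trace/N = 225/239 = 0.9414
Expected agreement pₑ = Σ (rowᵢ·colᵢ)/N² = (130·132 + 109·107)/239² = 0.5046
κ = (pₒ − pₑ)/(1 − pₑ) = (0.9414 − 0.5046)/(1 − 0.5046) = 0.882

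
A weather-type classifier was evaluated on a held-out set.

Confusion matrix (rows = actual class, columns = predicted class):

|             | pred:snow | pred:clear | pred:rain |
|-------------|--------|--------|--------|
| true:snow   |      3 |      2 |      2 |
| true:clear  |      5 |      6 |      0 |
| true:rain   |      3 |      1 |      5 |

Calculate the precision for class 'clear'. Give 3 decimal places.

One-vs-rest for 'clear': TP = diagonal; FP = other classes predicted 'clear'; FN = 'clear' predicted as other.
precision = TP/(TP+FP).
clear: TP=6, FP=2+1=3 → 6/9 = 0.6667

0.667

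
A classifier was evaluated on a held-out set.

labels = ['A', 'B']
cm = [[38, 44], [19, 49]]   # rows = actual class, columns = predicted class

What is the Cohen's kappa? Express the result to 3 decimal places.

0.178

Observed agreement pₒ = trace/N = 87/150 = 0.5800
Expected agreement pₑ = Σ (rowᵢ·colᵢ)/N² = (82·57 + 68·93)/150² = 0.4888
κ = (pₒ − pₑ)/(1 − pₑ) = (0.5800 − 0.4888)/(1 − 0.4888) = 0.178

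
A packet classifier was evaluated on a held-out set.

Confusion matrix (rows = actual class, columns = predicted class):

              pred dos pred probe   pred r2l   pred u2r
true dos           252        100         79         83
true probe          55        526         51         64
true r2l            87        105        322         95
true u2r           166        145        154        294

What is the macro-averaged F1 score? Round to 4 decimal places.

Per-class F1 score (2·TP/(2·TP+FP+FN)):
  dos: TP=252, FP=55+87+166=308, FN=100+79+83=262 → 504/1074 = 0.46927
  probe: TP=526, FP=100+105+145=350, FN=55+51+64=170 → 1052/1572 = 0.66921
  r2l: TP=322, FP=79+51+154=284, FN=87+105+95=287 → 644/1215 = 0.53004
  u2r: TP=294, FP=83+64+95=242, FN=166+145+154=465 → 588/1295 = 0.45405
Macro-F1 score = mean = (0.46927 + 0.66921 + 0.53004 + 0.45405) / 4 = 0.5306

0.5306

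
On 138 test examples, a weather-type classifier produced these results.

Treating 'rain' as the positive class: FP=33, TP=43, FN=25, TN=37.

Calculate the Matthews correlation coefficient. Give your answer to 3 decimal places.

MCC = (TP·TN − FP·FN) / √((TP+FP)(TP+FN)(TN+FP)(TN+FN))
Numerator = 43·37 − 33·25 = 766
Denominator = √(76·68·70·62) = √22429120 = 4735.9392
MCC = 766 / 4735.9392 = 0.162

0.162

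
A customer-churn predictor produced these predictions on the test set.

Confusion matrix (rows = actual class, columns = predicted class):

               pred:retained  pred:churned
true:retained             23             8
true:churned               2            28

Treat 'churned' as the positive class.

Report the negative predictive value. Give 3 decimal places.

0.920

NPV = TN/(TN+FN) = 23/(23+2) = 0.920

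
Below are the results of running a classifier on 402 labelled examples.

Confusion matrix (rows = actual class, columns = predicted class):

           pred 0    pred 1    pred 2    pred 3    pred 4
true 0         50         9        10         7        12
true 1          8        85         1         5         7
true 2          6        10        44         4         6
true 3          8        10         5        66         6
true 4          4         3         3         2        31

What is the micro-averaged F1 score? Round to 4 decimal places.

Micro-averaging pools counts across classes: ΣTP=276, ΣFP=126, ΣFN=126.
Micro-F1 score = 2·TP/(2·TP+FP+FN) on pooled counts = 0.6866 (equals overall accuracy in single-label multiclass).

0.6866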